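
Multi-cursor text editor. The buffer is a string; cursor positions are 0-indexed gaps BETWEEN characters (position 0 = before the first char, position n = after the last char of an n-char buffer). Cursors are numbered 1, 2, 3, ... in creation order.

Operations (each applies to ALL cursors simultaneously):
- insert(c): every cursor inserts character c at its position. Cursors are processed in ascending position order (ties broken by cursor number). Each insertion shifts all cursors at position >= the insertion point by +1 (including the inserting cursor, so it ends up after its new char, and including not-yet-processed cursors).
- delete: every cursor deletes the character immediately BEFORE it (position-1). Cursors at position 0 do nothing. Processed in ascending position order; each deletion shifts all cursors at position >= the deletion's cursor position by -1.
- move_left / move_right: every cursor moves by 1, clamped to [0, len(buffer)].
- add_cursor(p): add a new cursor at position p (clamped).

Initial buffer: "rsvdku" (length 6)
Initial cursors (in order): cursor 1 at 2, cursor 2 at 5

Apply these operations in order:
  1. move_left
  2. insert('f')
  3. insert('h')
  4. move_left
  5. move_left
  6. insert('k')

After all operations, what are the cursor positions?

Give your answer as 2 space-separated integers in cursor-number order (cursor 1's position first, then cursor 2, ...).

After op 1 (move_left): buffer="rsvdku" (len 6), cursors c1@1 c2@4, authorship ......
After op 2 (insert('f')): buffer="rfsvdfku" (len 8), cursors c1@2 c2@6, authorship .1...2..
After op 3 (insert('h')): buffer="rfhsvdfhku" (len 10), cursors c1@3 c2@8, authorship .11...22..
After op 4 (move_left): buffer="rfhsvdfhku" (len 10), cursors c1@2 c2@7, authorship .11...22..
After op 5 (move_left): buffer="rfhsvdfhku" (len 10), cursors c1@1 c2@6, authorship .11...22..
After op 6 (insert('k')): buffer="rkfhsvdkfhku" (len 12), cursors c1@2 c2@8, authorship .111...222..

Answer: 2 8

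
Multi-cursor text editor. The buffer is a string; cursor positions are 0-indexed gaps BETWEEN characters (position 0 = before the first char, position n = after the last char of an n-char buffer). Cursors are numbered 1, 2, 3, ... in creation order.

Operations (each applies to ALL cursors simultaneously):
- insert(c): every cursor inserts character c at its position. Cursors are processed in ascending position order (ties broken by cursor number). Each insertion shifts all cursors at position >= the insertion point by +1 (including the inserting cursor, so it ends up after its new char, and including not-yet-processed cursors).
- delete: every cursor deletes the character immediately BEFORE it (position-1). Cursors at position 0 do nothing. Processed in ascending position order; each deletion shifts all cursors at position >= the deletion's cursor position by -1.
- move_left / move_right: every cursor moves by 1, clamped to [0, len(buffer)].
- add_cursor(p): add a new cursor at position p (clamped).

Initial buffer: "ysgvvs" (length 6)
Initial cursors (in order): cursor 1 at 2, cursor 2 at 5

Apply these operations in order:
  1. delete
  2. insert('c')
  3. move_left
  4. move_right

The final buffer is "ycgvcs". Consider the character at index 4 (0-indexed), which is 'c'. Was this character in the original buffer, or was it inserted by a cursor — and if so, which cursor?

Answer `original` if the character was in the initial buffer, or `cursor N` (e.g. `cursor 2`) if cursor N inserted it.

Answer: cursor 2

Derivation:
After op 1 (delete): buffer="ygvs" (len 4), cursors c1@1 c2@3, authorship ....
After op 2 (insert('c')): buffer="ycgvcs" (len 6), cursors c1@2 c2@5, authorship .1..2.
After op 3 (move_left): buffer="ycgvcs" (len 6), cursors c1@1 c2@4, authorship .1..2.
After op 4 (move_right): buffer="ycgvcs" (len 6), cursors c1@2 c2@5, authorship .1..2.
Authorship (.=original, N=cursor N): . 1 . . 2 .
Index 4: author = 2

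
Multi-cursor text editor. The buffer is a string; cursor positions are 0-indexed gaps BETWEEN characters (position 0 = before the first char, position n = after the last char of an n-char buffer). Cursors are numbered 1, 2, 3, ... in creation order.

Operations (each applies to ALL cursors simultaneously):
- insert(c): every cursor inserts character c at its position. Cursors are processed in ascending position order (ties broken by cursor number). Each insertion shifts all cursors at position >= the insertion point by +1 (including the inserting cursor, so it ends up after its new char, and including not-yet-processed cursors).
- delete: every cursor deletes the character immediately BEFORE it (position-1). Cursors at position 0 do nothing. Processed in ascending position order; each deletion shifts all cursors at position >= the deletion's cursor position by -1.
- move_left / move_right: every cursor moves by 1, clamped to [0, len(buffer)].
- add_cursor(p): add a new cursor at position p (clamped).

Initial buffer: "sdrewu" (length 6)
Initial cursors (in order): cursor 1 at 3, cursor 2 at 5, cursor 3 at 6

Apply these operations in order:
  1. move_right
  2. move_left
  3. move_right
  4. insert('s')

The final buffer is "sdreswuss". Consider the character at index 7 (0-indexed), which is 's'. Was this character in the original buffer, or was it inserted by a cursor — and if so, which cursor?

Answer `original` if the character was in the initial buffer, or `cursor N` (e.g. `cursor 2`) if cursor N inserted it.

Answer: cursor 2

Derivation:
After op 1 (move_right): buffer="sdrewu" (len 6), cursors c1@4 c2@6 c3@6, authorship ......
After op 2 (move_left): buffer="sdrewu" (len 6), cursors c1@3 c2@5 c3@5, authorship ......
After op 3 (move_right): buffer="sdrewu" (len 6), cursors c1@4 c2@6 c3@6, authorship ......
After op 4 (insert('s')): buffer="sdreswuss" (len 9), cursors c1@5 c2@9 c3@9, authorship ....1..23
Authorship (.=original, N=cursor N): . . . . 1 . . 2 3
Index 7: author = 2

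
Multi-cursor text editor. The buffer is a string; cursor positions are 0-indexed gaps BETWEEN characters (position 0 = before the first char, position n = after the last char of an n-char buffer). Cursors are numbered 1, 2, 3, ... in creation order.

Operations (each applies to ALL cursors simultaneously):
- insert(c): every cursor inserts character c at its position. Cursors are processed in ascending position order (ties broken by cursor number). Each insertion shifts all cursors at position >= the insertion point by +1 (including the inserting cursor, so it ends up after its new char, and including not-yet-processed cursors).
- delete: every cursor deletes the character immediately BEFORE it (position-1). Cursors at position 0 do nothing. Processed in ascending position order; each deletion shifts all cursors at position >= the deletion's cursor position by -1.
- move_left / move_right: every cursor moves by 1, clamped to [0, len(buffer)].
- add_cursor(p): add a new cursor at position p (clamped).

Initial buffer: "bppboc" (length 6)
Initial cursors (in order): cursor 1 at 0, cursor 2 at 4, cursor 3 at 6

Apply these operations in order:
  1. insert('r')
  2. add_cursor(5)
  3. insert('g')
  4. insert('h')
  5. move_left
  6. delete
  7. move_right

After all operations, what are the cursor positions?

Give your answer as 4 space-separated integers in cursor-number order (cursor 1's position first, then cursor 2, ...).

Answer: 2 9 13 7

Derivation:
After op 1 (insert('r')): buffer="rbppbrocr" (len 9), cursors c1@1 c2@6 c3@9, authorship 1....2..3
After op 2 (add_cursor(5)): buffer="rbppbrocr" (len 9), cursors c1@1 c4@5 c2@6 c3@9, authorship 1....2..3
After op 3 (insert('g')): buffer="rgbppbgrgocrg" (len 13), cursors c1@2 c4@7 c2@9 c3@13, authorship 11....422..33
After op 4 (insert('h')): buffer="rghbppbghrghocrgh" (len 17), cursors c1@3 c4@9 c2@12 c3@17, authorship 111....44222..333
After op 5 (move_left): buffer="rghbppbghrghocrgh" (len 17), cursors c1@2 c4@8 c2@11 c3@16, authorship 111....44222..333
After op 6 (delete): buffer="rhbppbhrhocrh" (len 13), cursors c1@1 c4@6 c2@8 c3@12, authorship 11....422..33
After op 7 (move_right): buffer="rhbppbhrhocrh" (len 13), cursors c1@2 c4@7 c2@9 c3@13, authorship 11....422..33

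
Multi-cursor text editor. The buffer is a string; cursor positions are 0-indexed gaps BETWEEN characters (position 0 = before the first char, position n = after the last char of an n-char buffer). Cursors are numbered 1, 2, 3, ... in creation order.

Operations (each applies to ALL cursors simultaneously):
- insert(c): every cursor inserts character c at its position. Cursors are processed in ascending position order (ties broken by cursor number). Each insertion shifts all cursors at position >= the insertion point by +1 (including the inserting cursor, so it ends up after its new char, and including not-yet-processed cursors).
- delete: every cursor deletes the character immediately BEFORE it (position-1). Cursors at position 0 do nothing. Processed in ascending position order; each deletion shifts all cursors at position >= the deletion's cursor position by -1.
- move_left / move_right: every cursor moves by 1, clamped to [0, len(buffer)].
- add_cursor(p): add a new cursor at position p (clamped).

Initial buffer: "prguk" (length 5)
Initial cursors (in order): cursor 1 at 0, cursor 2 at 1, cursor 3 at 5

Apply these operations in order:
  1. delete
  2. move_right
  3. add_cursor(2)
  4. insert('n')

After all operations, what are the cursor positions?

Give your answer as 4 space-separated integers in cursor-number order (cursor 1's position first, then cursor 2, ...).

After op 1 (delete): buffer="rgu" (len 3), cursors c1@0 c2@0 c3@3, authorship ...
After op 2 (move_right): buffer="rgu" (len 3), cursors c1@1 c2@1 c3@3, authorship ...
After op 3 (add_cursor(2)): buffer="rgu" (len 3), cursors c1@1 c2@1 c4@2 c3@3, authorship ...
After op 4 (insert('n')): buffer="rnngnun" (len 7), cursors c1@3 c2@3 c4@5 c3@7, authorship .12.4.3

Answer: 3 3 7 5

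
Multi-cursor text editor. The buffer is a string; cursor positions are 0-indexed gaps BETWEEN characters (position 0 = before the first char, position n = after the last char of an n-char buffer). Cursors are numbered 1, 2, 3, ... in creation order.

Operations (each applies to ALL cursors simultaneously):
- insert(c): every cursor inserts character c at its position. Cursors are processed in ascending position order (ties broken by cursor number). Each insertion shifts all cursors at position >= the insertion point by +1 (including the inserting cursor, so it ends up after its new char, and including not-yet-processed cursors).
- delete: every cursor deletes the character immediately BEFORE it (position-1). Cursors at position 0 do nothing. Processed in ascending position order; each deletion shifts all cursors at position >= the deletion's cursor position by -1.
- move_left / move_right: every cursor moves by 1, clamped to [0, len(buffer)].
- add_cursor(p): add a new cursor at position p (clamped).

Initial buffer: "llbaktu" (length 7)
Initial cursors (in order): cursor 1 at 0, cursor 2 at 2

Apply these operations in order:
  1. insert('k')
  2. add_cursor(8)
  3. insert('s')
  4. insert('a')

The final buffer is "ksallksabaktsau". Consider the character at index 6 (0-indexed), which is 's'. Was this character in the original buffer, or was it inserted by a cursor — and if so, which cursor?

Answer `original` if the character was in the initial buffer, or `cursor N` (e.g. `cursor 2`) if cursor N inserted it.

Answer: cursor 2

Derivation:
After op 1 (insert('k')): buffer="kllkbaktu" (len 9), cursors c1@1 c2@4, authorship 1..2.....
After op 2 (add_cursor(8)): buffer="kllkbaktu" (len 9), cursors c1@1 c2@4 c3@8, authorship 1..2.....
After op 3 (insert('s')): buffer="ksllksbaktsu" (len 12), cursors c1@2 c2@6 c3@11, authorship 11..22....3.
After op 4 (insert('a')): buffer="ksallksabaktsau" (len 15), cursors c1@3 c2@8 c3@14, authorship 111..222....33.
Authorship (.=original, N=cursor N): 1 1 1 . . 2 2 2 . . . . 3 3 .
Index 6: author = 2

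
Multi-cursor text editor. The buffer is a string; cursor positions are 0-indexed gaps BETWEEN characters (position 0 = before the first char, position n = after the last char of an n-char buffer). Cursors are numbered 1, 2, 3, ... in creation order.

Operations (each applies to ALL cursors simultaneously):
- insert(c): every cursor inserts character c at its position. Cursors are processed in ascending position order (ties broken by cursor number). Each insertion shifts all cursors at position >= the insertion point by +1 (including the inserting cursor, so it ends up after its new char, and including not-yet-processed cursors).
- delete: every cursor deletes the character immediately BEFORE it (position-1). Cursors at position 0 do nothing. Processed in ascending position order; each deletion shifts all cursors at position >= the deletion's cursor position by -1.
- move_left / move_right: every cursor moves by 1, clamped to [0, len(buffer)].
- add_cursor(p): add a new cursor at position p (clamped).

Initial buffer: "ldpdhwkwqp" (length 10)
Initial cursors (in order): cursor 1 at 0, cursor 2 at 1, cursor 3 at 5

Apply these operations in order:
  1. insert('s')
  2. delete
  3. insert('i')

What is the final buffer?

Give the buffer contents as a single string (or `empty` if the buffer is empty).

After op 1 (insert('s')): buffer="slsdpdhswkwqp" (len 13), cursors c1@1 c2@3 c3@8, authorship 1.2....3.....
After op 2 (delete): buffer="ldpdhwkwqp" (len 10), cursors c1@0 c2@1 c3@5, authorship ..........
After op 3 (insert('i')): buffer="ilidpdhiwkwqp" (len 13), cursors c1@1 c2@3 c3@8, authorship 1.2....3.....

Answer: ilidpdhiwkwqp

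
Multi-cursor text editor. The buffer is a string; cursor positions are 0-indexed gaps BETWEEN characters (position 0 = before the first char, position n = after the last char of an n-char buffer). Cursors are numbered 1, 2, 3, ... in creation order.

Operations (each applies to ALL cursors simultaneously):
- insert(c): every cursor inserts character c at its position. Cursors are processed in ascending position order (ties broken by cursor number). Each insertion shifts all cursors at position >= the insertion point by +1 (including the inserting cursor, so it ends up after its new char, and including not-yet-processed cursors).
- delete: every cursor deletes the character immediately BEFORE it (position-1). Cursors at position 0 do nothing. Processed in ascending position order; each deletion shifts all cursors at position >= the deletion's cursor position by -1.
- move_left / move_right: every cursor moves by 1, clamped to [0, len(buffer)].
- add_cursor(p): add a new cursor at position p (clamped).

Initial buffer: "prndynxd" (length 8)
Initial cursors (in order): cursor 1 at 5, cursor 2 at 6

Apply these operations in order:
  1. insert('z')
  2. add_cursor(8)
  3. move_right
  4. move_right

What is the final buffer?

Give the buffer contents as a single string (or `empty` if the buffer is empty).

After op 1 (insert('z')): buffer="prndyznzxd" (len 10), cursors c1@6 c2@8, authorship .....1.2..
After op 2 (add_cursor(8)): buffer="prndyznzxd" (len 10), cursors c1@6 c2@8 c3@8, authorship .....1.2..
After op 3 (move_right): buffer="prndyznzxd" (len 10), cursors c1@7 c2@9 c3@9, authorship .....1.2..
After op 4 (move_right): buffer="prndyznzxd" (len 10), cursors c1@8 c2@10 c3@10, authorship .....1.2..

Answer: prndyznzxd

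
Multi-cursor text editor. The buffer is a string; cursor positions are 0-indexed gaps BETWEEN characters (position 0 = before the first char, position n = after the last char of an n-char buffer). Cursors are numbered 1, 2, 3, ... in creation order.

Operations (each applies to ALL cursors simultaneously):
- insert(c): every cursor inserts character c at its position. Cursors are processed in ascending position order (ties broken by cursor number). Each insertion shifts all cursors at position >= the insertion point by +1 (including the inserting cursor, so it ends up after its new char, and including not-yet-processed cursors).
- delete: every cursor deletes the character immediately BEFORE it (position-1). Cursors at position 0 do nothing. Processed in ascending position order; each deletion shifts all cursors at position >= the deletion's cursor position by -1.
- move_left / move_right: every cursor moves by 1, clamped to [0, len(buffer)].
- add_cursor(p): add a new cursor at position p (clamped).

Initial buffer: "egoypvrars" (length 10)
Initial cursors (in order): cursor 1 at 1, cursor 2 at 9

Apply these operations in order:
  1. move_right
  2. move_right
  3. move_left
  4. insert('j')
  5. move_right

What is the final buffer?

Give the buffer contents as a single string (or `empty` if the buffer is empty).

After op 1 (move_right): buffer="egoypvrars" (len 10), cursors c1@2 c2@10, authorship ..........
After op 2 (move_right): buffer="egoypvrars" (len 10), cursors c1@3 c2@10, authorship ..........
After op 3 (move_left): buffer="egoypvrars" (len 10), cursors c1@2 c2@9, authorship ..........
After op 4 (insert('j')): buffer="egjoypvrarjs" (len 12), cursors c1@3 c2@11, authorship ..1.......2.
After op 5 (move_right): buffer="egjoypvrarjs" (len 12), cursors c1@4 c2@12, authorship ..1.......2.

Answer: egjoypvrarjs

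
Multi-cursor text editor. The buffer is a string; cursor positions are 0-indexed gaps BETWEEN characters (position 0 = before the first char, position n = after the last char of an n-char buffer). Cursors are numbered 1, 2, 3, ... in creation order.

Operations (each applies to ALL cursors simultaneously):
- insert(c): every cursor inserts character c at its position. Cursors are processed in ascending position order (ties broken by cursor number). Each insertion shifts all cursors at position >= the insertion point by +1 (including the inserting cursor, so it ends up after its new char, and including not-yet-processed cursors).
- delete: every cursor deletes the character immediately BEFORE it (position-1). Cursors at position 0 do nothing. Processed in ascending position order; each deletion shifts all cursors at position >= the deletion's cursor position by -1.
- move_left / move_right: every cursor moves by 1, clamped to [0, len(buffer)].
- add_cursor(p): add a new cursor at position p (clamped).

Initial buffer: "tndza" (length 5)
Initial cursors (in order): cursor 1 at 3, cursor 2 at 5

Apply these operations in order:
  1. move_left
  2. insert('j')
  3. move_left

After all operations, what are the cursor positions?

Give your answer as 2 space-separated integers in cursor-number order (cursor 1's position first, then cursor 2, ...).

Answer: 2 5

Derivation:
After op 1 (move_left): buffer="tndza" (len 5), cursors c1@2 c2@4, authorship .....
After op 2 (insert('j')): buffer="tnjdzja" (len 7), cursors c1@3 c2@6, authorship ..1..2.
After op 3 (move_left): buffer="tnjdzja" (len 7), cursors c1@2 c2@5, authorship ..1..2.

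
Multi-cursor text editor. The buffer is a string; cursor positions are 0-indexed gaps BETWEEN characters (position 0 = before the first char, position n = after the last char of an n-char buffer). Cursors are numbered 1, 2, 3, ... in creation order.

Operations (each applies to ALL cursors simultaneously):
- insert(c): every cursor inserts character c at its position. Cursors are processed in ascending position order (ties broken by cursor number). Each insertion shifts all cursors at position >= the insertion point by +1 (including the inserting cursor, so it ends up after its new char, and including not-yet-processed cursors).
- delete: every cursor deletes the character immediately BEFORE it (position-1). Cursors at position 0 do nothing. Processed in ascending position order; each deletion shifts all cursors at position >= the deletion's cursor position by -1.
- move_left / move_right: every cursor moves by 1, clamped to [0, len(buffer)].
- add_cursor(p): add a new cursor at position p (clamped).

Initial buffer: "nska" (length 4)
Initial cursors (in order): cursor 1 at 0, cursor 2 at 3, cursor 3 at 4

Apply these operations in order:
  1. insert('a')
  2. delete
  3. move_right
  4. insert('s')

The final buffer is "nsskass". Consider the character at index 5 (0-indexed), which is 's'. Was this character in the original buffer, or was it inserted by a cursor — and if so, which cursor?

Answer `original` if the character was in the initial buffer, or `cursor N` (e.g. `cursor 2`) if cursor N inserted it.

Answer: cursor 2

Derivation:
After op 1 (insert('a')): buffer="anskaaa" (len 7), cursors c1@1 c2@5 c3@7, authorship 1...2.3
After op 2 (delete): buffer="nska" (len 4), cursors c1@0 c2@3 c3@4, authorship ....
After op 3 (move_right): buffer="nska" (len 4), cursors c1@1 c2@4 c3@4, authorship ....
After op 4 (insert('s')): buffer="nsskass" (len 7), cursors c1@2 c2@7 c3@7, authorship .1...23
Authorship (.=original, N=cursor N): . 1 . . . 2 3
Index 5: author = 2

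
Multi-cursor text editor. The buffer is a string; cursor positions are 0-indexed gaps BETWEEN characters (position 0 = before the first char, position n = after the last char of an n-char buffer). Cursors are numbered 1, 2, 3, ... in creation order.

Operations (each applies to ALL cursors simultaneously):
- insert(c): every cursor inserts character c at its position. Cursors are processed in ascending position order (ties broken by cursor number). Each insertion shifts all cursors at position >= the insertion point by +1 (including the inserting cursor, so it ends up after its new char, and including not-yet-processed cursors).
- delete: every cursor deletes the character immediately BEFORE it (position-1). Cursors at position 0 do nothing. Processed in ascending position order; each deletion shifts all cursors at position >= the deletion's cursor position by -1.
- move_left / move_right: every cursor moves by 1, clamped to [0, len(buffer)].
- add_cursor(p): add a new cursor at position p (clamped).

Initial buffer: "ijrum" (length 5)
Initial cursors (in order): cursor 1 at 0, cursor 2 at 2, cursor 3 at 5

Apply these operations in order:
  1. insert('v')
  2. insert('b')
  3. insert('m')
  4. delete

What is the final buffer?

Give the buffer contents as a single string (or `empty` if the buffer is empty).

Answer: vbijvbrumvb

Derivation:
After op 1 (insert('v')): buffer="vijvrumv" (len 8), cursors c1@1 c2@4 c3@8, authorship 1..2...3
After op 2 (insert('b')): buffer="vbijvbrumvb" (len 11), cursors c1@2 c2@6 c3@11, authorship 11..22...33
After op 3 (insert('m')): buffer="vbmijvbmrumvbm" (len 14), cursors c1@3 c2@8 c3@14, authorship 111..222...333
After op 4 (delete): buffer="vbijvbrumvb" (len 11), cursors c1@2 c2@6 c3@11, authorship 11..22...33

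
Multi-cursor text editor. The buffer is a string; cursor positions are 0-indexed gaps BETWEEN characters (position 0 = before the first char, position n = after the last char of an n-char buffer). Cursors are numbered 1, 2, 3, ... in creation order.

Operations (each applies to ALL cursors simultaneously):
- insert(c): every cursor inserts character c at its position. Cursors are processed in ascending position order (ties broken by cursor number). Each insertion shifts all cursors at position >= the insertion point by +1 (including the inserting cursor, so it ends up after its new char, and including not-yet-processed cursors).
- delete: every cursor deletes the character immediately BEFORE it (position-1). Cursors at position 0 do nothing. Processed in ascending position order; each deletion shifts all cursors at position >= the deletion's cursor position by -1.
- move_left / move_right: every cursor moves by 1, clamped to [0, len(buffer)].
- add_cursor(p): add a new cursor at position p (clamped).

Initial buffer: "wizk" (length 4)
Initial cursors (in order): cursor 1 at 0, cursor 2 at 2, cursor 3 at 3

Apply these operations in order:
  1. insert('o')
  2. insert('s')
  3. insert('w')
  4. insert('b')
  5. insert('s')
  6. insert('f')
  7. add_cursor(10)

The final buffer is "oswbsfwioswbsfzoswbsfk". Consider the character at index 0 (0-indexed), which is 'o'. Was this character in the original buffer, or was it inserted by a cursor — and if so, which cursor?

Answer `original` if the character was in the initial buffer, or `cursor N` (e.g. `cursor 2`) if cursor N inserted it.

After op 1 (insert('o')): buffer="owiozok" (len 7), cursors c1@1 c2@4 c3@6, authorship 1..2.3.
After op 2 (insert('s')): buffer="oswioszosk" (len 10), cursors c1@2 c2@6 c3@9, authorship 11..22.33.
After op 3 (insert('w')): buffer="oswwioswzoswk" (len 13), cursors c1@3 c2@8 c3@12, authorship 111..222.333.
After op 4 (insert('b')): buffer="oswbwioswbzoswbk" (len 16), cursors c1@4 c2@10 c3@15, authorship 1111..2222.3333.
After op 5 (insert('s')): buffer="oswbswioswbszoswbsk" (len 19), cursors c1@5 c2@12 c3@18, authorship 11111..22222.33333.
After op 6 (insert('f')): buffer="oswbsfwioswbsfzoswbsfk" (len 22), cursors c1@6 c2@14 c3@21, authorship 111111..222222.333333.
After op 7 (add_cursor(10)): buffer="oswbsfwioswbsfzoswbsfk" (len 22), cursors c1@6 c4@10 c2@14 c3@21, authorship 111111..222222.333333.
Authorship (.=original, N=cursor N): 1 1 1 1 1 1 . . 2 2 2 2 2 2 . 3 3 3 3 3 3 .
Index 0: author = 1

Answer: cursor 1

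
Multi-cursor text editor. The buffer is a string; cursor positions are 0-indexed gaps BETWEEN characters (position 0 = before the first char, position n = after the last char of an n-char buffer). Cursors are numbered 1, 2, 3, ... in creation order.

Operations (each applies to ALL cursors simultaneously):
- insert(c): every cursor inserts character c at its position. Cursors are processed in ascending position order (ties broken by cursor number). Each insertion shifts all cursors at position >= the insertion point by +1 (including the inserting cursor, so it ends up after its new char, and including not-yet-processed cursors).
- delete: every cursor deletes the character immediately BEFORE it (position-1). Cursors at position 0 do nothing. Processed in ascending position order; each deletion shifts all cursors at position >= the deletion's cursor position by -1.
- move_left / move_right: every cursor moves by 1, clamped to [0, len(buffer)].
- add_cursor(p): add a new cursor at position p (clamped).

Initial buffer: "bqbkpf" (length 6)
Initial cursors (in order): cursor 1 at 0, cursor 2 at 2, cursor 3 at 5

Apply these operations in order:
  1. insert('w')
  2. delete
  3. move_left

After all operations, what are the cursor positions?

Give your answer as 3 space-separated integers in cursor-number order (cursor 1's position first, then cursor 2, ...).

Answer: 0 1 4

Derivation:
After op 1 (insert('w')): buffer="wbqwbkpwf" (len 9), cursors c1@1 c2@4 c3@8, authorship 1..2...3.
After op 2 (delete): buffer="bqbkpf" (len 6), cursors c1@0 c2@2 c3@5, authorship ......
After op 3 (move_left): buffer="bqbkpf" (len 6), cursors c1@0 c2@1 c3@4, authorship ......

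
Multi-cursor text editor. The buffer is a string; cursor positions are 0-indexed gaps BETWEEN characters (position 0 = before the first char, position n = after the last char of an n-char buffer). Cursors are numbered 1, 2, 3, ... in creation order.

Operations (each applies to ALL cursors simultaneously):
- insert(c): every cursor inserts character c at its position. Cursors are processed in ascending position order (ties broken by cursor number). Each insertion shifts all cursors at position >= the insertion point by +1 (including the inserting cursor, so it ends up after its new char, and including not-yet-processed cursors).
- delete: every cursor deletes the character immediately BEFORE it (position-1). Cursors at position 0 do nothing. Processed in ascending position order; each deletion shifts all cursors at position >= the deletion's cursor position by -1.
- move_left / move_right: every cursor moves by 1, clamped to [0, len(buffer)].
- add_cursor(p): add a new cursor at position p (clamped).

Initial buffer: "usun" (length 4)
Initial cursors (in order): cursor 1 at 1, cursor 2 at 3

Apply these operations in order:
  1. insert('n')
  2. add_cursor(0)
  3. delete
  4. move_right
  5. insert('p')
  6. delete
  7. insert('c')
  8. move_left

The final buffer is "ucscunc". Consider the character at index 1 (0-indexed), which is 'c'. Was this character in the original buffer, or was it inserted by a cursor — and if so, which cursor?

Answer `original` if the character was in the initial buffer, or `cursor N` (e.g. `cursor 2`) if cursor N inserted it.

After op 1 (insert('n')): buffer="unsunn" (len 6), cursors c1@2 c2@5, authorship .1..2.
After op 2 (add_cursor(0)): buffer="unsunn" (len 6), cursors c3@0 c1@2 c2@5, authorship .1..2.
After op 3 (delete): buffer="usun" (len 4), cursors c3@0 c1@1 c2@3, authorship ....
After op 4 (move_right): buffer="usun" (len 4), cursors c3@1 c1@2 c2@4, authorship ....
After op 5 (insert('p')): buffer="upspunp" (len 7), cursors c3@2 c1@4 c2@7, authorship .3.1..2
After op 6 (delete): buffer="usun" (len 4), cursors c3@1 c1@2 c2@4, authorship ....
After op 7 (insert('c')): buffer="ucscunc" (len 7), cursors c3@2 c1@4 c2@7, authorship .3.1..2
After op 8 (move_left): buffer="ucscunc" (len 7), cursors c3@1 c1@3 c2@6, authorship .3.1..2
Authorship (.=original, N=cursor N): . 3 . 1 . . 2
Index 1: author = 3

Answer: cursor 3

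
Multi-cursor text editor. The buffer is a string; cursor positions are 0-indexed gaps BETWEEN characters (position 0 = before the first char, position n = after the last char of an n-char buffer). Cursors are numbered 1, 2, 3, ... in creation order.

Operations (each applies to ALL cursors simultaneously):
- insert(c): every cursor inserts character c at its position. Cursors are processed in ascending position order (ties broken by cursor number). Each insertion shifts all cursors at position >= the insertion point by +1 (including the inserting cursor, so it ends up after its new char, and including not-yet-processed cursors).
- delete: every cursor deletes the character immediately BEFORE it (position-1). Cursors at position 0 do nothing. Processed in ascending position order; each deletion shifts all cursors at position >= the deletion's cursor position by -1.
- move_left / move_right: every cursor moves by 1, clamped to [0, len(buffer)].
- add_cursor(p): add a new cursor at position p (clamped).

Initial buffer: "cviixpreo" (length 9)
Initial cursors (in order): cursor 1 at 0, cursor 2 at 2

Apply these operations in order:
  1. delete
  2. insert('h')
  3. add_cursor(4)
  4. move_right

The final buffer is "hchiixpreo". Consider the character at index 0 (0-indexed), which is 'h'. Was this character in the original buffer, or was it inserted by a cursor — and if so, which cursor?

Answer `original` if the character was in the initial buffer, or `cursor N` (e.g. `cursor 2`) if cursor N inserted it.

After op 1 (delete): buffer="ciixpreo" (len 8), cursors c1@0 c2@1, authorship ........
After op 2 (insert('h')): buffer="hchiixpreo" (len 10), cursors c1@1 c2@3, authorship 1.2.......
After op 3 (add_cursor(4)): buffer="hchiixpreo" (len 10), cursors c1@1 c2@3 c3@4, authorship 1.2.......
After op 4 (move_right): buffer="hchiixpreo" (len 10), cursors c1@2 c2@4 c3@5, authorship 1.2.......
Authorship (.=original, N=cursor N): 1 . 2 . . . . . . .
Index 0: author = 1

Answer: cursor 1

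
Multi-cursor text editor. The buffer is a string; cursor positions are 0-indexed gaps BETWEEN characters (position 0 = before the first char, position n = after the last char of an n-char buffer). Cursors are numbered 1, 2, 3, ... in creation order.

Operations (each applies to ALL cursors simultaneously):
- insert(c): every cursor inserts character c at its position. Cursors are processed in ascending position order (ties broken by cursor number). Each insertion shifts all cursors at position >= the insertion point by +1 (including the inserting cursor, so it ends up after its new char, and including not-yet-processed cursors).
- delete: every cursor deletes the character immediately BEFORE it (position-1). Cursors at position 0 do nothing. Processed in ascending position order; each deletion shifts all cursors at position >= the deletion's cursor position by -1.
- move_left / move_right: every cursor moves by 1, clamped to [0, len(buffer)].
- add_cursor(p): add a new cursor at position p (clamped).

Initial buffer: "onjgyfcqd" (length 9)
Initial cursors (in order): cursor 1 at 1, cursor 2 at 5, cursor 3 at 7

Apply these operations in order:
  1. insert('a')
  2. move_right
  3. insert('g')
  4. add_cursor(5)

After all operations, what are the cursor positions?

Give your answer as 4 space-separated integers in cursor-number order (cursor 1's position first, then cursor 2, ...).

Answer: 4 10 14 5

Derivation:
After op 1 (insert('a')): buffer="oanjgyafcaqd" (len 12), cursors c1@2 c2@7 c3@10, authorship .1....2..3..
After op 2 (move_right): buffer="oanjgyafcaqd" (len 12), cursors c1@3 c2@8 c3@11, authorship .1....2..3..
After op 3 (insert('g')): buffer="oangjgyafgcaqgd" (len 15), cursors c1@4 c2@10 c3@14, authorship .1.1...2.2.3.3.
After op 4 (add_cursor(5)): buffer="oangjgyafgcaqgd" (len 15), cursors c1@4 c4@5 c2@10 c3@14, authorship .1.1...2.2.3.3.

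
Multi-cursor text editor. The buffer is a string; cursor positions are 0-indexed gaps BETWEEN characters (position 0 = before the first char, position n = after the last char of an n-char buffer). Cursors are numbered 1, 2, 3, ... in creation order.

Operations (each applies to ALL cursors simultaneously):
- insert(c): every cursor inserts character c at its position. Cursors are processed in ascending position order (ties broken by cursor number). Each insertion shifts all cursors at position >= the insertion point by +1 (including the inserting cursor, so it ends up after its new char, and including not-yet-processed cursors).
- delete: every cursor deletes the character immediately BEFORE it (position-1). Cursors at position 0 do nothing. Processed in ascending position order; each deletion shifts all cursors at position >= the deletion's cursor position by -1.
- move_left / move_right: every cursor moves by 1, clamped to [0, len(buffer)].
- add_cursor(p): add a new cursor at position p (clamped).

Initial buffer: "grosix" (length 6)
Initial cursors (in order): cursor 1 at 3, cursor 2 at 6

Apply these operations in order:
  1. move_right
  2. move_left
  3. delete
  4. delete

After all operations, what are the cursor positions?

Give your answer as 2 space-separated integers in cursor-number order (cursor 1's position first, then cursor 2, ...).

After op 1 (move_right): buffer="grosix" (len 6), cursors c1@4 c2@6, authorship ......
After op 2 (move_left): buffer="grosix" (len 6), cursors c1@3 c2@5, authorship ......
After op 3 (delete): buffer="grsx" (len 4), cursors c1@2 c2@3, authorship ....
After op 4 (delete): buffer="gx" (len 2), cursors c1@1 c2@1, authorship ..

Answer: 1 1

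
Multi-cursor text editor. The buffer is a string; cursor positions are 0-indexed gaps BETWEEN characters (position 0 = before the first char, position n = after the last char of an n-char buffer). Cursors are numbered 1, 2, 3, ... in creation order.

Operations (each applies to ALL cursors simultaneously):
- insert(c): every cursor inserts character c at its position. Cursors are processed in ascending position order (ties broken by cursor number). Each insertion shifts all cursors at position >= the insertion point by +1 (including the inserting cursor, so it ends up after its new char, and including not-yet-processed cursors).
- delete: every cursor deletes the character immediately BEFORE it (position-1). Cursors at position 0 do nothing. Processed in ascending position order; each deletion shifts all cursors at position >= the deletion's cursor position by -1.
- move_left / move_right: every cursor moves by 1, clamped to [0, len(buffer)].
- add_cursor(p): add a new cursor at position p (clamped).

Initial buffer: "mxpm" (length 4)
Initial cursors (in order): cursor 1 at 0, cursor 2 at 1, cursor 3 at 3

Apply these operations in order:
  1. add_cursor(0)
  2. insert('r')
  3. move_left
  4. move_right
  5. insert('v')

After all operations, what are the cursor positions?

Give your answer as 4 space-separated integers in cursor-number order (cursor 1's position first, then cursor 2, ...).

Answer: 4 7 11 4

Derivation:
After op 1 (add_cursor(0)): buffer="mxpm" (len 4), cursors c1@0 c4@0 c2@1 c3@3, authorship ....
After op 2 (insert('r')): buffer="rrmrxprm" (len 8), cursors c1@2 c4@2 c2@4 c3@7, authorship 14.2..3.
After op 3 (move_left): buffer="rrmrxprm" (len 8), cursors c1@1 c4@1 c2@3 c3@6, authorship 14.2..3.
After op 4 (move_right): buffer="rrmrxprm" (len 8), cursors c1@2 c4@2 c2@4 c3@7, authorship 14.2..3.
After op 5 (insert('v')): buffer="rrvvmrvxprvm" (len 12), cursors c1@4 c4@4 c2@7 c3@11, authorship 1414.22..33.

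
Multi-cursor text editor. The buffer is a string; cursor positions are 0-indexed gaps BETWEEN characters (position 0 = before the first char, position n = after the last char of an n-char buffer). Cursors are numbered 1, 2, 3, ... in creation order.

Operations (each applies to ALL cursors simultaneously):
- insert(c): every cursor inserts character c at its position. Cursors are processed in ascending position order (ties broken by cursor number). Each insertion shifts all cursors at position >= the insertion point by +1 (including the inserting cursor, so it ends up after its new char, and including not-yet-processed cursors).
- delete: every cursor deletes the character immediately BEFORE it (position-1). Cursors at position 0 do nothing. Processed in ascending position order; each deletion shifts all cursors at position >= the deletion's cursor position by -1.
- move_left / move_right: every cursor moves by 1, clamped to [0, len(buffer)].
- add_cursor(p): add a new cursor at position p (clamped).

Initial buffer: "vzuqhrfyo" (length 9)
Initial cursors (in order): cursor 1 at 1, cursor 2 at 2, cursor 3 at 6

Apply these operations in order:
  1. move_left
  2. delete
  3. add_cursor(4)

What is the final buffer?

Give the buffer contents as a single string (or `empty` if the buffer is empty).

Answer: zuqrfyo

Derivation:
After op 1 (move_left): buffer="vzuqhrfyo" (len 9), cursors c1@0 c2@1 c3@5, authorship .........
After op 2 (delete): buffer="zuqrfyo" (len 7), cursors c1@0 c2@0 c3@3, authorship .......
After op 3 (add_cursor(4)): buffer="zuqrfyo" (len 7), cursors c1@0 c2@0 c3@3 c4@4, authorship .......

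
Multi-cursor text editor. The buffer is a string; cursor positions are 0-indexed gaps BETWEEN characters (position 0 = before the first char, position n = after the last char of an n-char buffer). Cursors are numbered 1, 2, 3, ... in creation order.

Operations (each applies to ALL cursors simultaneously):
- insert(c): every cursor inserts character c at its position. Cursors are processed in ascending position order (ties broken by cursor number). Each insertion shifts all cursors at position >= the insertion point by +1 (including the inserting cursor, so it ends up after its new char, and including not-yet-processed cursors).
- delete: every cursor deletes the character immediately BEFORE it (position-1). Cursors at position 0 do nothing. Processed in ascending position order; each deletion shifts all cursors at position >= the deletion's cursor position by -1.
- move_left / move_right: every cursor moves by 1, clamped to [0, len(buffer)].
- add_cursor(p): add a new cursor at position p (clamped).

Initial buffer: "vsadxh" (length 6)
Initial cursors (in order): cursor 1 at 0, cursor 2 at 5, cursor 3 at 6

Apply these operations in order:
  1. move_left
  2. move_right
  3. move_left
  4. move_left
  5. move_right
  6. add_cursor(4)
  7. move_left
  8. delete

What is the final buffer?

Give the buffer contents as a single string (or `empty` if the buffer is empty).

After op 1 (move_left): buffer="vsadxh" (len 6), cursors c1@0 c2@4 c3@5, authorship ......
After op 2 (move_right): buffer="vsadxh" (len 6), cursors c1@1 c2@5 c3@6, authorship ......
After op 3 (move_left): buffer="vsadxh" (len 6), cursors c1@0 c2@4 c3@5, authorship ......
After op 4 (move_left): buffer="vsadxh" (len 6), cursors c1@0 c2@3 c3@4, authorship ......
After op 5 (move_right): buffer="vsadxh" (len 6), cursors c1@1 c2@4 c3@5, authorship ......
After op 6 (add_cursor(4)): buffer="vsadxh" (len 6), cursors c1@1 c2@4 c4@4 c3@5, authorship ......
After op 7 (move_left): buffer="vsadxh" (len 6), cursors c1@0 c2@3 c4@3 c3@4, authorship ......
After op 8 (delete): buffer="vxh" (len 3), cursors c1@0 c2@1 c3@1 c4@1, authorship ...

Answer: vxh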